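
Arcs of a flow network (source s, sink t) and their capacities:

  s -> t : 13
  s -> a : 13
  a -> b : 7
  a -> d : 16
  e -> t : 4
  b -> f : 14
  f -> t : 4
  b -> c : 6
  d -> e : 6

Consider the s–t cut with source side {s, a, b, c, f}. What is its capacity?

33

Edges leaving {s, a, b, c, f}: s→t (13), a→d (16), f→t (4).
Cut capacity = 13 + 16 + 4 = 33.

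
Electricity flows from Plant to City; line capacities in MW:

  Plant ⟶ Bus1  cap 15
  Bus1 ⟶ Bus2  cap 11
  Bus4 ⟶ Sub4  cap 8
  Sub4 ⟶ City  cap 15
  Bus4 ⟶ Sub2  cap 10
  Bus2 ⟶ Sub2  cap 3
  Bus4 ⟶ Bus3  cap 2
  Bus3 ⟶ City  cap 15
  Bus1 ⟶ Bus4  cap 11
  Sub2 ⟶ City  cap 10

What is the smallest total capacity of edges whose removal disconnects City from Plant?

14

Augment Plant→Bus1→Bus2→Sub2→City: bottleneck 3, flow now 3.
Augment Plant→Bus1→Bus4→Sub2→City: bottleneck 7, flow now 10.
Augment Plant→Bus1→Bus4→Bus3→City: bottleneck 2, flow now 12.
Augment Plant→Bus1→Bus4→Sub4→City: bottleneck 2, flow now 14.
No augmenting path remains; maximum flow = 14.
By max-flow min-cut, the minimum cut capacity equals the max flow.
In the residual graph, reachable from Plant: {Plant, Bus1, Bus2}.
Min-cut edges: Bus1→Bus4 (11), Bus2→Sub2 (3); capacity 11 + 3 = 14.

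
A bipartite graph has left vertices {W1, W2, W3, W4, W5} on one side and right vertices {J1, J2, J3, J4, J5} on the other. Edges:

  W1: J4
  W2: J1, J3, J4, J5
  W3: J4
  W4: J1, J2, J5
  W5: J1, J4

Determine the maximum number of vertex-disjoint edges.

4

Unit-capacity flow: source→left, listed edges, right→sink; max matching = max flow.
Augmenting path W1→J4 (+1); matched 1.
Augmenting path W2→J1 (+1); matched 2.
Augmenting path W4→J2 (+1); matched 3.
Augmenting path W5→J1→W2→J3 (+1); matched 4.
No augmenting path remains; maximum matching = 4.
König certificate: {W2, W4, W5, J4} is a vertex cover of size 4 (every listed pair touches it), so no matching can be larger.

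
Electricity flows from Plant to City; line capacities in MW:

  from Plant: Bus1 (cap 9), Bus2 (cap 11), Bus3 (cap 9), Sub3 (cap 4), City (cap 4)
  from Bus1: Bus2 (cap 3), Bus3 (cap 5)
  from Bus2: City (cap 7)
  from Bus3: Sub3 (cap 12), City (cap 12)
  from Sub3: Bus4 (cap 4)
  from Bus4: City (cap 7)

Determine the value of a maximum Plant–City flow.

Augment Plant→City: bottleneck 4, flow now 4.
Augment Plant→Bus2→City: bottleneck 7, flow now 11.
Augment Plant→Bus3→City: bottleneck 9, flow now 20.
Augment Plant→Bus1→Bus3→City: bottleneck 3, flow now 23.
Augment Plant→Sub3→Bus4→City: bottleneck 4, flow now 27.
No augmenting path remains; maximum flow = 27.
In the residual graph, reachable from Plant: {Plant, Bus1, Bus2, Bus3, Sub3}.
Min-cut edges: Plant→City (4), Bus2→City (7), Bus3→City (12), Sub3→Bus4 (4); capacity 4 + 7 + 12 + 4 = 27.
This cut is saturated, so no flow can exceed 27.

27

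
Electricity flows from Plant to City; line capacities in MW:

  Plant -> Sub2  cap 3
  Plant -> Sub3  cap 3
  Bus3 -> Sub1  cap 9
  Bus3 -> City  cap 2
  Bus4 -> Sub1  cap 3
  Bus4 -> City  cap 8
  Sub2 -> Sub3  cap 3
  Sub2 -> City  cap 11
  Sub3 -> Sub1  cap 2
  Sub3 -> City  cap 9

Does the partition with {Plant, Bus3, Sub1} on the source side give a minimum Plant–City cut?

No — its capacity is 8, but the minimum cut has capacity 6.

Given cut capacity: 3 + 3 + 2 = 8.
Augment Plant→Sub2→City: bottleneck 3, flow now 3.
Augment Plant→Sub3→City: bottleneck 3, flow now 6.
No augmenting path remains; maximum flow = 6.
In the residual graph, reachable from Plant: {Plant}.
Min-cut edges: Plant→Sub2 (3), Plant→Sub3 (3); capacity 3 + 3 = 6.
Cut capacity 8 exceeds the max flow 6, so it is not minimum.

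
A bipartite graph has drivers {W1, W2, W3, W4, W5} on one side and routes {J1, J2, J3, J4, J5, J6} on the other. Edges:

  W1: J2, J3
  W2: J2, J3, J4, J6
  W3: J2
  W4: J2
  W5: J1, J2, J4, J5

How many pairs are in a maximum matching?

4

Unit-capacity flow: source→left, listed edges, right→sink; max matching = max flow.
Augmenting path W1→J2 (+1); matched 1.
Augmenting path W2→J3 (+1); matched 2.
Augmenting path W5→J1 (+1); matched 3.
Augmenting path W3→J2→W1→J3→W2→J4 (+1); matched 4.
No augmenting path remains; maximum matching = 4.
König certificate: {W1, W2, W5, J2} is a vertex cover of size 4 (every listed pair touches it), so no matching can be larger.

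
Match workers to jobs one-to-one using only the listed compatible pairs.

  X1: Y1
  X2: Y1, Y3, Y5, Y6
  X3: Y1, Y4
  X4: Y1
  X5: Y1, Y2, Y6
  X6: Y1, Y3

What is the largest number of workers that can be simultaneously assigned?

5

Unit-capacity flow: source→left, listed edges, right→sink; max matching = max flow.
Augmenting path X1→Y1 (+1); matched 1.
Augmenting path X2→Y3 (+1); matched 2.
Augmenting path X3→Y4 (+1); matched 3.
Augmenting path X5→Y2 (+1); matched 4.
Augmenting path X6→Y3→X2→Y5 (+1); matched 5.
No augmenting path remains; maximum matching = 5.
König certificate: {X2, X3, X5, X6, Y1} is a vertex cover of size 5 (every listed pair touches it), so no matching can be larger.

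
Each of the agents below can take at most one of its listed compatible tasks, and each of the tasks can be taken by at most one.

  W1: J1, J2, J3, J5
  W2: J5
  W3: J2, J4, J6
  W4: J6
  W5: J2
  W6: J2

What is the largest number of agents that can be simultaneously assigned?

Unit-capacity flow: source→left, listed edges, right→sink; max matching = max flow.
Augmenting path W1→J1 (+1); matched 1.
Augmenting path W2→J5 (+1); matched 2.
Augmenting path W3→J2 (+1); matched 3.
Augmenting path W4→J6 (+1); matched 4.
Augmenting path W5→J2→W3→J4 (+1); matched 5.
No augmenting path remains; maximum matching = 5.
König certificate: {W1, W2, W3, W4, J2} is a vertex cover of size 5 (every listed pair touches it), so no matching can be larger.

5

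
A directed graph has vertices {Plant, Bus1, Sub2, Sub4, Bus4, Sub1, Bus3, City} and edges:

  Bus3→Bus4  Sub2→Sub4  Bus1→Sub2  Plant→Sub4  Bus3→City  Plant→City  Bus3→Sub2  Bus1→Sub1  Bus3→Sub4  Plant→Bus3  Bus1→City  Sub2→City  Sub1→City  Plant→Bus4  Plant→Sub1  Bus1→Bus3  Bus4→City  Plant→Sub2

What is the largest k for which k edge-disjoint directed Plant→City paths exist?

5

Assign every edge capacity 1; by Menger, the answer equals the max flow.
Path Plant→City (+1); total 1.
Path Plant→Sub2→City (+1); total 2.
Path Plant→Bus4→City (+1); total 3.
Path Plant→Sub1→City (+1); total 4.
Path Plant→Bus3→City (+1); total 5.
No residual Plant→City path; max flow = 5.
Certifying cut of size 5: {Plant→Bus3, Plant→Bus4, Plant→City, Plant→Sub1, Plant→Sub2}.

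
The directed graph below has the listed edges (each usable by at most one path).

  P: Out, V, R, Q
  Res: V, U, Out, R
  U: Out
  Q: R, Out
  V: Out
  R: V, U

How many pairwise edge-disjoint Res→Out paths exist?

3

Assign every edge capacity 1; by Menger, the answer equals the max flow.
Path Res→Out (+1); total 1.
Path Res→U→Out (+1); total 2.
Path Res→V→Out (+1); total 3.
No residual Res→Out path; max flow = 3.
Certifying cut of size 3: {Res→Out, U→Out, V→Out}.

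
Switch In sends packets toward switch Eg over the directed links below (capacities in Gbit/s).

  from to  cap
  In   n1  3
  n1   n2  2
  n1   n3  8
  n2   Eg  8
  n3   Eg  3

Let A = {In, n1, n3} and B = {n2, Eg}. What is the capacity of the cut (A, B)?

Edges leaving {In, n1, n3}: n1→n2 (2), n3→Eg (3).
Cut capacity = 2 + 3 = 5.

5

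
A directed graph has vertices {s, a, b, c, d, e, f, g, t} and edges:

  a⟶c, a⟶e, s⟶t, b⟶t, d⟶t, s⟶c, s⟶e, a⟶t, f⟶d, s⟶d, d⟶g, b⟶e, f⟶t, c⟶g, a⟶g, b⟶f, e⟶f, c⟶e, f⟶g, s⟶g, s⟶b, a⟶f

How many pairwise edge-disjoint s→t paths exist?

4

Assign every edge capacity 1; by Menger, the answer equals the max flow.
Path s→t (+1); total 1.
Path s→b→t (+1); total 2.
Path s→d→t (+1); total 3.
Path s→e→f→t (+1); total 4.
No residual s→t path; max flow = 4.
Certifying cut of size 4: {e→f, s→b, s→d, s→t}.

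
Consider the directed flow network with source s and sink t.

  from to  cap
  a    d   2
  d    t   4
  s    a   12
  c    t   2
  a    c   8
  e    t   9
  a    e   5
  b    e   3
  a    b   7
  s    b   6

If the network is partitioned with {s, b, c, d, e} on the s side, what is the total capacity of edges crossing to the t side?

Edges leaving {s, b, c, d, e}: s→a (12), c→t (2), d→t (4), e→t (9).
Cut capacity = 12 + 2 + 4 + 9 = 27.

27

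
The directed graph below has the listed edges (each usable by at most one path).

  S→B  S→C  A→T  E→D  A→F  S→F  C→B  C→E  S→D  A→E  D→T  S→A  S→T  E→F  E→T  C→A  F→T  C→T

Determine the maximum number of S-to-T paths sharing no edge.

Assign every edge capacity 1; by Menger, the answer equals the max flow.
Path S→T (+1); total 1.
Path S→A→T (+1); total 2.
Path S→C→T (+1); total 3.
Path S→D→T (+1); total 4.
Path S→F→T (+1); total 5.
No residual S→T path; max flow = 5.
Certifying cut of size 5: {S→A, S→C, S→D, S→F, S→T}.

5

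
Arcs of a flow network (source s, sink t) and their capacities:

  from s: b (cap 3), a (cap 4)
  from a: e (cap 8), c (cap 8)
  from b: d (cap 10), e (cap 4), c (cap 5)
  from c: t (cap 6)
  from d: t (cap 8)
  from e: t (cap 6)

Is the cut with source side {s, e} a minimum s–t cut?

Given cut capacity: 4 + 3 + 6 = 13.
Augment s→a→c→t: bottleneck 4, flow now 4.
Augment s→b→c→t: bottleneck 2, flow now 6.
Augment s→b→d→t: bottleneck 1, flow now 7.
No augmenting path remains; maximum flow = 7.
In the residual graph, reachable from s: {s}.
Min-cut edges: s→a (4), s→b (3); capacity 4 + 3 = 7.
Cut capacity 13 exceeds the max flow 7, so it is not minimum.

No — its capacity is 13, but the minimum cut has capacity 7.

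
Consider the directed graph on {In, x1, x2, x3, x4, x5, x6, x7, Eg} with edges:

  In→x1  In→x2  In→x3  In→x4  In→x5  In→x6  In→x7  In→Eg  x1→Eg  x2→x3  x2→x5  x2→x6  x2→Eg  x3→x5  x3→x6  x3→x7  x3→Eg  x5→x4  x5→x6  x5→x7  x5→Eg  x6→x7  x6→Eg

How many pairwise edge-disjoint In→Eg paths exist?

6

Assign every edge capacity 1; by Menger, the answer equals the max flow.
Path In→Eg (+1); total 1.
Path In→x1→Eg (+1); total 2.
Path In→x2→Eg (+1); total 3.
Path In→x3→Eg (+1); total 4.
Path In→x5→Eg (+1); total 5.
Path In→x6→Eg (+1); total 6.
No residual In→Eg path; max flow = 6.
Certifying cut of size 6: {In→Eg, In→x1, In→x2, In→x3, In→x5, In→x6}.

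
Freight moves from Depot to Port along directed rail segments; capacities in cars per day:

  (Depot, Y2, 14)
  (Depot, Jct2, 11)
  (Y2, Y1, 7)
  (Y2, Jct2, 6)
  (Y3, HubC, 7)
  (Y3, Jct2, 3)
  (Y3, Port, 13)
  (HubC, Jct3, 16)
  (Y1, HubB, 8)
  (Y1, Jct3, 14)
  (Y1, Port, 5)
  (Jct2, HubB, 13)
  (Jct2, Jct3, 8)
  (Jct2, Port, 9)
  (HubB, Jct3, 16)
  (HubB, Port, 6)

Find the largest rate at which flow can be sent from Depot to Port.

20

Augment Depot→Jct2→Port: bottleneck 9, flow now 9.
Augment Depot→Y2→Y1→Port: bottleneck 5, flow now 14.
Augment Depot→Jct2→HubB→Port: bottleneck 2, flow now 16.
Augment Depot→Y2→Y1→HubB→Port: bottleneck 2, flow now 18.
Augment Depot→Y2→Jct2→HubB→Port: bottleneck 2, flow now 20.
No augmenting path remains; maximum flow = 20.
In the residual graph, reachable from Depot: {Depot, Y2, Y1, Jct2, HubB, Jct3}.
Min-cut edges: Y1→Port (5), Jct2→Port (9), HubB→Port (6); capacity 5 + 9 + 6 = 20.
This cut is saturated, so no flow can exceed 20.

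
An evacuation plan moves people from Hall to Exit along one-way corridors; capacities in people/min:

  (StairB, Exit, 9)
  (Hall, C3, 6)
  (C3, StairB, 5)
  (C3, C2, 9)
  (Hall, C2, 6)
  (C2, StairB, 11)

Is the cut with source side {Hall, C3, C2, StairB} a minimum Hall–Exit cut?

Yes — it is a minimum cut (capacity 9).

Given cut capacity: 9 = 9.
Augment Hall→C3→StairB→Exit: bottleneck 5, flow now 5.
Augment Hall→C2→StairB→Exit: bottleneck 4, flow now 9.
No augmenting path remains; maximum flow = 9.
Cut capacity 9 equals the max flow, so it is a minimum cut.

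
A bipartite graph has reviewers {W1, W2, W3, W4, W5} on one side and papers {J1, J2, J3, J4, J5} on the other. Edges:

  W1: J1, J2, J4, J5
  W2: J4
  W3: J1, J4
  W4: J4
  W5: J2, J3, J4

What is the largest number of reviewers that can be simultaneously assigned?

Unit-capacity flow: source→left, listed edges, right→sink; max matching = max flow.
Augmenting path W1→J1 (+1); matched 1.
Augmenting path W2→J4 (+1); matched 2.
Augmenting path W5→J2 (+1); matched 3.
Augmenting path W3→J1→W1→J5 (+1); matched 4.
No augmenting path remains; maximum matching = 4.
König certificate: {W1, W3, W5, J4} is a vertex cover of size 4 (every listed pair touches it), so no matching can be larger.

4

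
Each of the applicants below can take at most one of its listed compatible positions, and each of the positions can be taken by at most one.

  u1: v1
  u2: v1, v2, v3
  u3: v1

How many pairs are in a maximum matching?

2

Unit-capacity flow: source→left, listed edges, right→sink; max matching = max flow.
Augmenting path u1→v1 (+1); matched 1.
Augmenting path u2→v2 (+1); matched 2.
No augmenting path remains; maximum matching = 2.
König certificate: {u2, v1} is a vertex cover of size 2 (every listed pair touches it), so no matching can be larger.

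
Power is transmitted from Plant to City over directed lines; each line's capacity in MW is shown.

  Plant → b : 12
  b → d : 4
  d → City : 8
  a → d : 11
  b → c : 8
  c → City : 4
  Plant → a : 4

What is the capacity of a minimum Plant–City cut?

12

Augment Plant→a→d→City: bottleneck 4, flow now 4.
Augment Plant→b→c→City: bottleneck 4, flow now 8.
Augment Plant→b→d→City: bottleneck 4, flow now 12.
No augmenting path remains; maximum flow = 12.
By max-flow min-cut, the minimum cut capacity equals the max flow.
In the residual graph, reachable from Plant: {Plant, b, c}.
Min-cut edges: Plant→a (4), b→d (4), c→City (4); capacity 4 + 4 + 4 = 12.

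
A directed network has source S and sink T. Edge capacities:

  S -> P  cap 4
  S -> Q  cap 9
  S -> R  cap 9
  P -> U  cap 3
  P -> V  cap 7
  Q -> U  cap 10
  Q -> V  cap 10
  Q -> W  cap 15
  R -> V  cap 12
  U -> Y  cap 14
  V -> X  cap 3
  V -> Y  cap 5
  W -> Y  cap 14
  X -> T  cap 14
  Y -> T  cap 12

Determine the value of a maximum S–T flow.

15

Augment S→P→U→Y→T: bottleneck 3, flow now 3.
Augment S→P→V→X→T: bottleneck 1, flow now 4.
Augment S→Q→U→Y→T: bottleneck 9, flow now 13.
Augment S→R→V→X→T: bottleneck 2, flow now 15.
No augmenting path remains; maximum flow = 15.
In the residual graph, reachable from S: {S, P, Q, R, U, V, W, Y}.
Min-cut edges: V→X (3), Y→T (12); capacity 3 + 12 = 15.
This cut is saturated, so no flow can exceed 15.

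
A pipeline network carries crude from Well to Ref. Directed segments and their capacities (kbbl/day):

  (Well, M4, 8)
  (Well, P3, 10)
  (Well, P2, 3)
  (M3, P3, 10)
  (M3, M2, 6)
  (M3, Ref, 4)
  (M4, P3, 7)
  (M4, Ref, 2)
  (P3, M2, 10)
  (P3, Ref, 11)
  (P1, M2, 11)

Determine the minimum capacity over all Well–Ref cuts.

Augment Well→M4→Ref: bottleneck 2, flow now 2.
Augment Well→P3→Ref: bottleneck 10, flow now 12.
Augment Well→M4→P3→Ref: bottleneck 1, flow now 13.
No augmenting path remains; maximum flow = 13.
By max-flow min-cut, the minimum cut capacity equals the max flow.
In the residual graph, reachable from Well: {Well, M4, P3, P2, M2}.
Min-cut edges: M4→Ref (2), P3→Ref (11); capacity 2 + 11 = 13.

13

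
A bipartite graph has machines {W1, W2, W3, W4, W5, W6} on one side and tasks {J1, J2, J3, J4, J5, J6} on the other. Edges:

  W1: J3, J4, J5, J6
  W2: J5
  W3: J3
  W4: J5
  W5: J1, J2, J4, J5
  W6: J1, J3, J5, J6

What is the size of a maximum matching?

Unit-capacity flow: source→left, listed edges, right→sink; max matching = max flow.
Augmenting path W1→J3 (+1); matched 1.
Augmenting path W2→J5 (+1); matched 2.
Augmenting path W5→J1 (+1); matched 3.
Augmenting path W6→J6 (+1); matched 4.
Augmenting path W3→J3→W1→J4 (+1); matched 5.
No augmenting path remains; maximum matching = 5.
König certificate: {W1, W3, W5, W6, J5} is a vertex cover of size 5 (every listed pair touches it), so no matching can be larger.

5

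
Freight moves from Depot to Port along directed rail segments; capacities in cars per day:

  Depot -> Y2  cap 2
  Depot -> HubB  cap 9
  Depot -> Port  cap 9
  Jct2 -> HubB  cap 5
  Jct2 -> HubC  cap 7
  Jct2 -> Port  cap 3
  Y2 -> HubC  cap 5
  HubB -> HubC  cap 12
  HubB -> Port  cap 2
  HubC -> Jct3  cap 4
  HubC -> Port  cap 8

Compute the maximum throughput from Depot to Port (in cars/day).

Augment Depot→Port: bottleneck 9, flow now 9.
Augment Depot→HubB→Port: bottleneck 2, flow now 11.
Augment Depot→Y2→HubC→Port: bottleneck 2, flow now 13.
Augment Depot→HubB→HubC→Port: bottleneck 6, flow now 19.
No augmenting path remains; maximum flow = 19.
In the residual graph, reachable from Depot: {Depot, Y2, HubB, HubC, Jct3}.
Min-cut edges: Depot→Port (9), HubB→Port (2), HubC→Port (8); capacity 9 + 2 + 8 = 19.
This cut is saturated, so no flow can exceed 19.

19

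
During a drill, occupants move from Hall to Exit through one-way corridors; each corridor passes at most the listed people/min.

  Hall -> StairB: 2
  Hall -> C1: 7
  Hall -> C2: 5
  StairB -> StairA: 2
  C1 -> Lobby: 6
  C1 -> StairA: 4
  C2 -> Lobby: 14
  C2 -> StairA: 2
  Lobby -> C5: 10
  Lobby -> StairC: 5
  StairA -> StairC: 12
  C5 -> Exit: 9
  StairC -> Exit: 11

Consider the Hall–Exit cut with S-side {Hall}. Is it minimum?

Given cut capacity: 2 + 7 + 5 = 14.
Augment Hall→StairB→StairA→StairC→Exit: bottleneck 2, flow now 2.
Augment Hall→C1→Lobby→C5→Exit: bottleneck 6, flow now 8.
Augment Hall→C1→StairA→StairC→Exit: bottleneck 1, flow now 9.
Augment Hall→C2→Lobby→C5→Exit: bottleneck 3, flow now 12.
Augment Hall→C2→Lobby→StairC→Exit: bottleneck 2, flow now 14.
No augmenting path remains; maximum flow = 14.
Cut capacity 14 equals the max flow, so it is a minimum cut.

Yes — it is a minimum cut (capacity 14).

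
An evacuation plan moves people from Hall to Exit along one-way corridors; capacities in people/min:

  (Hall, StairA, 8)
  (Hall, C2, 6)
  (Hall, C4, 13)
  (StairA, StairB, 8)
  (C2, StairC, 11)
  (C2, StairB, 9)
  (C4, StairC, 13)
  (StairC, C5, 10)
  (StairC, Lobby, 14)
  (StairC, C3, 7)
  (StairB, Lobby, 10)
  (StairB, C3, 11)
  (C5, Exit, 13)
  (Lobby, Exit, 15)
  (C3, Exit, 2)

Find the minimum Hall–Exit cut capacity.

27

Augment Hall→StairA→StairB→Lobby→Exit: bottleneck 8, flow now 8.
Augment Hall→C2→StairC→C5→Exit: bottleneck 6, flow now 14.
Augment Hall→C4→StairC→C5→Exit: bottleneck 4, flow now 18.
Augment Hall→C4→StairC→Lobby→Exit: bottleneck 7, flow now 25.
Augment Hall→C4→StairC→C3→Exit: bottleneck 2, flow now 27.
No augmenting path remains; maximum flow = 27.
By max-flow min-cut, the minimum cut capacity equals the max flow.
In the residual graph, reachable from Hall: {Hall}.
Min-cut edges: Hall→StairA (8), Hall→C2 (6), Hall→C4 (13); capacity 8 + 6 + 13 = 27.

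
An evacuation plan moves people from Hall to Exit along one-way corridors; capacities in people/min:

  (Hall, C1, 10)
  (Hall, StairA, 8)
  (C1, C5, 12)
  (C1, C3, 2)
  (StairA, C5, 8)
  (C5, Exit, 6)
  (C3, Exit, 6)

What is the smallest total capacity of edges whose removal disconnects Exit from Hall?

Augment Hall→C1→C5→Exit: bottleneck 6, flow now 6.
Augment Hall→C1→C3→Exit: bottleneck 2, flow now 8.
No augmenting path remains; maximum flow = 8.
By max-flow min-cut, the minimum cut capacity equals the max flow.
In the residual graph, reachable from Hall: {Hall, C1, StairA, C5}.
Min-cut edges: C1→C3 (2), C5→Exit (6); capacity 2 + 6 = 8.

8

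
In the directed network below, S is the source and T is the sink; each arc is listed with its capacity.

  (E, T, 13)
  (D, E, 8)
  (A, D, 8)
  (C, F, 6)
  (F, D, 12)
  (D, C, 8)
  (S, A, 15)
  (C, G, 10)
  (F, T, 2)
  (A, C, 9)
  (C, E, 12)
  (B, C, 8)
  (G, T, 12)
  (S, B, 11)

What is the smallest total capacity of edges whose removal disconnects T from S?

Augment S→A→C→E→T: bottleneck 9, flow now 9.
Augment S→A→D→E→T: bottleneck 4, flow now 13.
Augment S→B→C→F→T: bottleneck 2, flow now 15.
Augment S→B→C→G→T: bottleneck 6, flow now 21.
Augment S→A→D→C→G→T: bottleneck 2, flow now 23.
No augmenting path remains; maximum flow = 23.
By max-flow min-cut, the minimum cut capacity equals the max flow.
In the residual graph, reachable from S: {S, B}.
Min-cut edges: S→A (15), B→C (8); capacity 15 + 8 = 23.

23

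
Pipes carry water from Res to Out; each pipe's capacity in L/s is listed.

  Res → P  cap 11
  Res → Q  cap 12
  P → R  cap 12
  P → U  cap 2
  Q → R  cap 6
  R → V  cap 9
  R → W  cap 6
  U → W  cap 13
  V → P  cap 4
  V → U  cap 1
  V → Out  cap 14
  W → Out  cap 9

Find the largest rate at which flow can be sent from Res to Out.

Augment Res→P→R→V→Out: bottleneck 9, flow now 9.
Augment Res→P→R→W→Out: bottleneck 2, flow now 11.
Augment Res→Q→R→W→Out: bottleneck 4, flow now 15.
Augment Res→Q→R→P→U→W→Out: bottleneck 2, flow now 17. (uses reverse residual edge)
No augmenting path remains; maximum flow = 17.
In the residual graph, reachable from Res: {Res, Q}.
Min-cut edges: Res→P (11), Q→R (6); capacity 11 + 6 = 17.
This cut is saturated, so no flow can exceed 17.

17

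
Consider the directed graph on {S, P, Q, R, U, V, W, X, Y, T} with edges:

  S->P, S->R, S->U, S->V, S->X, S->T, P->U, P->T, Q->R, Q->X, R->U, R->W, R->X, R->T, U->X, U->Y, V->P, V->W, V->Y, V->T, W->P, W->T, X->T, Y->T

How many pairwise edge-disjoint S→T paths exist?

6

Assign every edge capacity 1; by Menger, the answer equals the max flow.
Path S→T (+1); total 1.
Path S→P→T (+1); total 2.
Path S→R→T (+1); total 3.
Path S→V→T (+1); total 4.
Path S→X→T (+1); total 5.
Path S→U→Y→T (+1); total 6.
No residual S→T path; max flow = 6.
Certifying cut of size 6: {S→P, S→R, S→T, S→U, S→V, S→X}.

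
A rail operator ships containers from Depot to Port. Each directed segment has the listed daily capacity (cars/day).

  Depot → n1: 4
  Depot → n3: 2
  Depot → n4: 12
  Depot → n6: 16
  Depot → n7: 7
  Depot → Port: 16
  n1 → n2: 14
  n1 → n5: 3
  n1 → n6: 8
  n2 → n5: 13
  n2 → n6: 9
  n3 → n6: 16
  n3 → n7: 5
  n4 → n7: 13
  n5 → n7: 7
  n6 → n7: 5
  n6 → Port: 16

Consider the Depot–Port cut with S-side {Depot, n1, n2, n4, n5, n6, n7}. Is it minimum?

No — its capacity is 34, but the minimum cut has capacity 32.

Given cut capacity: 2 + 16 + 16 = 34.
Augment Depot→Port: bottleneck 16, flow now 16.
Augment Depot→n6→Port: bottleneck 16, flow now 32.
No augmenting path remains; maximum flow = 32.
In the residual graph, reachable from Depot: {Depot, n1, n2, n3, n4, n5, n6, n7}.
Min-cut edges: Depot→Port (16), n6→Port (16); capacity 16 + 16 = 32.
Cut capacity 34 exceeds the max flow 32, so it is not minimum.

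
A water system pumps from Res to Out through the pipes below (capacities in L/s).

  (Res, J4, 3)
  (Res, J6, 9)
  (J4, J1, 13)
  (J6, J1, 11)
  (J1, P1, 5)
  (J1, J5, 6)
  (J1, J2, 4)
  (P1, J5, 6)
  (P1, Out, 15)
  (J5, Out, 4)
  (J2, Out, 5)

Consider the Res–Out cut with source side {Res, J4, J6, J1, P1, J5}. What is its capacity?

23

Edges leaving {Res, J4, J6, J1, P1, J5}: J1→J2 (4), P1→Out (15), J5→Out (4).
Cut capacity = 4 + 15 + 4 = 23.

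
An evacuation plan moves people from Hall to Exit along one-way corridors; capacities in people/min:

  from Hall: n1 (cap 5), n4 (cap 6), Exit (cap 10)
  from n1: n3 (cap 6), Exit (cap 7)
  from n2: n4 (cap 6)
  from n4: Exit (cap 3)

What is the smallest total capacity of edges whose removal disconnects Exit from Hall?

18

Augment Hall→Exit: bottleneck 10, flow now 10.
Augment Hall→n1→Exit: bottleneck 5, flow now 15.
Augment Hall→n4→Exit: bottleneck 3, flow now 18.
No augmenting path remains; maximum flow = 18.
By max-flow min-cut, the minimum cut capacity equals the max flow.
In the residual graph, reachable from Hall: {Hall, n4}.
Min-cut edges: Hall→n1 (5), Hall→Exit (10), n4→Exit (3); capacity 5 + 10 + 3 = 18.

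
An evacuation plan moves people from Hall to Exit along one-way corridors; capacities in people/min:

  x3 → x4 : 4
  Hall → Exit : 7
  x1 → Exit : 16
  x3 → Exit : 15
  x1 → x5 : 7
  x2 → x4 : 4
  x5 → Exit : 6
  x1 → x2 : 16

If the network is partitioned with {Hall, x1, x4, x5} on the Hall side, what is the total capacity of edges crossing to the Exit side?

45

Edges leaving {Hall, x1, x4, x5}: Hall→Exit (7), x1→x2 (16), x1→Exit (16), x5→Exit (6).
Cut capacity = 7 + 16 + 16 + 6 = 45.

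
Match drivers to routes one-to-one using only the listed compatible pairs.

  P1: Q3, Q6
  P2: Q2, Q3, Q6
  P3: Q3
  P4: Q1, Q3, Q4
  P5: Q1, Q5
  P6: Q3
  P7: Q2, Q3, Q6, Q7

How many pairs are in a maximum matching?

Unit-capacity flow: source→left, listed edges, right→sink; max matching = max flow.
Augmenting path P1→Q3 (+1); matched 1.
Augmenting path P2→Q2 (+1); matched 2.
Augmenting path P4→Q1 (+1); matched 3.
Augmenting path P5→Q5 (+1); matched 4.
Augmenting path P7→Q6 (+1); matched 5.
Augmenting path P3→Q3→P1→Q6→P7→Q7 (+1); matched 6.
No augmenting path remains; maximum matching = 6.
König certificate: {P1, P2, P4, P5, P7, Q3} is a vertex cover of size 6 (every listed pair touches it), so no matching can be larger.

6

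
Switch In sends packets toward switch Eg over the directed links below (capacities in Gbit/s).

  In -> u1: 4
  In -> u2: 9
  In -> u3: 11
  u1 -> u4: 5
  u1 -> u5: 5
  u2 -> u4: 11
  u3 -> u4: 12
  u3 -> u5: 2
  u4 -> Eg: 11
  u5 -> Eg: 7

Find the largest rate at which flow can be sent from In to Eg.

Augment In→u1→u4→Eg: bottleneck 4, flow now 4.
Augment In→u2→u4→Eg: bottleneck 7, flow now 11.
Augment In→u3→u5→Eg: bottleneck 2, flow now 13.
Augment In→u2→u4→u1→u5→Eg: bottleneck 2, flow now 15. (uses reverse residual edge)
Augment In→u3→u4→u1→u5→Eg: bottleneck 2, flow now 17. (uses reverse residual edge)
No augmenting path remains; maximum flow = 17.
In the residual graph, reachable from In: {In, u2, u3, u4}.
Min-cut edges: In→u1 (4), u3→u5 (2), u4→Eg (11); capacity 4 + 2 + 11 = 17.
This cut is saturated, so no flow can exceed 17.

17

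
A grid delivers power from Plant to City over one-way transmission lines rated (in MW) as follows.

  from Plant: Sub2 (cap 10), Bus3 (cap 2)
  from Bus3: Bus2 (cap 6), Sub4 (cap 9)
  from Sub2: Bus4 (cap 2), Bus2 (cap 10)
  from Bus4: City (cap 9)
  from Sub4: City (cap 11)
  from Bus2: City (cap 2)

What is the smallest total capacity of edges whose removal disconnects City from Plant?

Augment Plant→Bus3→Sub4→City: bottleneck 2, flow now 2.
Augment Plant→Sub2→Bus4→City: bottleneck 2, flow now 4.
Augment Plant→Sub2→Bus2→City: bottleneck 2, flow now 6.
No augmenting path remains; maximum flow = 6.
By max-flow min-cut, the minimum cut capacity equals the max flow.
In the residual graph, reachable from Plant: {Plant, Sub2, Bus2}.
Min-cut edges: Plant→Bus3 (2), Sub2→Bus4 (2), Bus2→City (2); capacity 2 + 2 + 2 = 6.

6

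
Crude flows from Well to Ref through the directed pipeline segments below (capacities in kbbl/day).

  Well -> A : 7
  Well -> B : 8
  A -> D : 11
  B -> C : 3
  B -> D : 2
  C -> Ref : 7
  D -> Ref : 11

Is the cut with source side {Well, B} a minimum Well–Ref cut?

Given cut capacity: 7 + 3 + 2 = 12.
Augment Well→A→D→Ref: bottleneck 7, flow now 7.
Augment Well→B→C→Ref: bottleneck 3, flow now 10.
Augment Well→B→D→Ref: bottleneck 2, flow now 12.
No augmenting path remains; maximum flow = 12.
Cut capacity 12 equals the max flow, so it is a minimum cut.

Yes — it is a minimum cut (capacity 12).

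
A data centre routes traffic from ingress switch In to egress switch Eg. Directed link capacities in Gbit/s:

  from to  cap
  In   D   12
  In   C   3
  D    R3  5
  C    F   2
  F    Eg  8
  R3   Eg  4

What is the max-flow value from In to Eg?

6

Augment In→D→R3→Eg: bottleneck 4, flow now 4.
Augment In→C→F→Eg: bottleneck 2, flow now 6.
No augmenting path remains; maximum flow = 6.
In the residual graph, reachable from In: {In, D, C, R3}.
Min-cut edges: C→F (2), R3→Eg (4); capacity 2 + 4 = 6.
This cut is saturated, so no flow can exceed 6.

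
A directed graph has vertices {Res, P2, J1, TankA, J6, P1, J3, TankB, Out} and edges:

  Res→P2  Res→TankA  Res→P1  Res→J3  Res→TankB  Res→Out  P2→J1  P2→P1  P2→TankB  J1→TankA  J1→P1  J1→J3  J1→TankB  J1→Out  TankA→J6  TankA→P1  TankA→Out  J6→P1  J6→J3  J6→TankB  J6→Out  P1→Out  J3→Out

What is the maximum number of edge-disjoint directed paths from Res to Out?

Assign every edge capacity 1; by Menger, the answer equals the max flow.
Path Res→Out (+1); total 1.
Path Res→TankA→Out (+1); total 2.
Path Res→P1→Out (+1); total 3.
Path Res→J3→Out (+1); total 4.
Path Res→P2→J1→Out (+1); total 5.
No residual Res→Out path; max flow = 5.
Certifying cut of size 5: {Res→J3, Res→Out, Res→P1, Res→P2, Res→TankA}.

5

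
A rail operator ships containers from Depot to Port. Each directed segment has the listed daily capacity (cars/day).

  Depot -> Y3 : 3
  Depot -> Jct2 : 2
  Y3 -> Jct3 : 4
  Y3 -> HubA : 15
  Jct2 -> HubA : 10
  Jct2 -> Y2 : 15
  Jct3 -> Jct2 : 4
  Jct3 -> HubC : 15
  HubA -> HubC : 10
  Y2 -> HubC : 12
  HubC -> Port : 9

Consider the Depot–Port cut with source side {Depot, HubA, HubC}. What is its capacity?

14

Edges leaving {Depot, HubA, HubC}: Depot→Y3 (3), Depot→Jct2 (2), HubC→Port (9).
Cut capacity = 3 + 2 + 9 = 14.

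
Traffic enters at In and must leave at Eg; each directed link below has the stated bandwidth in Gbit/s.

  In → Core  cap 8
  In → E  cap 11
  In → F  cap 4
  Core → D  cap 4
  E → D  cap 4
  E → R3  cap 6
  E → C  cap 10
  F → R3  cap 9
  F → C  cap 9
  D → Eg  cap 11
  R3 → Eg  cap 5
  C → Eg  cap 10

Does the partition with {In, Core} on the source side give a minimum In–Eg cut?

Yes — it is a minimum cut (capacity 19).

Given cut capacity: 11 + 4 + 4 = 19.
Augment In→Core→D→Eg: bottleneck 4, flow now 4.
Augment In→E→D→Eg: bottleneck 4, flow now 8.
Augment In→E→R3→Eg: bottleneck 5, flow now 13.
Augment In→E→C→Eg: bottleneck 2, flow now 15.
Augment In→F→C→Eg: bottleneck 4, flow now 19.
No augmenting path remains; maximum flow = 19.
Cut capacity 19 equals the max flow, so it is a minimum cut.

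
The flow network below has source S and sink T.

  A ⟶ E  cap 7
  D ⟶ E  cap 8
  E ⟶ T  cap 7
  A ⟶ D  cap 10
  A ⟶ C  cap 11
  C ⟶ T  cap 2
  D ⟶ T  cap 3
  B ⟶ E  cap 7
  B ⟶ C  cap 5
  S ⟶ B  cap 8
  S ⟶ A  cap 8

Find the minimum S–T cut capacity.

Augment S→A→C→T: bottleneck 2, flow now 2.
Augment S→A→D→T: bottleneck 3, flow now 5.
Augment S→A→E→T: bottleneck 3, flow now 8.
Augment S→B→E→T: bottleneck 4, flow now 12.
No augmenting path remains; maximum flow = 12.
By max-flow min-cut, the minimum cut capacity equals the max flow.
In the residual graph, reachable from S: {S, A, B, C, D, E}.
Min-cut edges: C→T (2), D→T (3), E→T (7); capacity 2 + 3 + 7 = 12.

12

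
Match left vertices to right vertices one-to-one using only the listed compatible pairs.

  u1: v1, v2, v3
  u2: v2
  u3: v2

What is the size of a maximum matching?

2

Unit-capacity flow: source→left, listed edges, right→sink; max matching = max flow.
Augmenting path u1→v1 (+1); matched 1.
Augmenting path u2→v2 (+1); matched 2.
No augmenting path remains; maximum matching = 2.
König certificate: {u1, v2} is a vertex cover of size 2 (every listed pair touches it), so no matching can be larger.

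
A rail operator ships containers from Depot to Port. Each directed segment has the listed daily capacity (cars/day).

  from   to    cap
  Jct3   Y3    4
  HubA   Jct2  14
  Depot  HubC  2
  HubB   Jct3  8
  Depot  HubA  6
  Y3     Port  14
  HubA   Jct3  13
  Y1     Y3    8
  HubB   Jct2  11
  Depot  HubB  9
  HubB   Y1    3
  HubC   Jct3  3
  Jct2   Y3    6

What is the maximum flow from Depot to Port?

13

Augment Depot→HubA→Jct2→Y3→Port: bottleneck 6, flow now 6.
Augment Depot→HubC→Jct3→Y3→Port: bottleneck 2, flow now 8.
Augment Depot→HubB→Jct3→Y3→Port: bottleneck 2, flow now 10.
Augment Depot→HubB→Y1→Y3→Port: bottleneck 3, flow now 13.
No augmenting path remains; maximum flow = 13.
In the residual graph, reachable from Depot: {Depot, HubA, HubC, HubB, Jct2, Jct3}.
Min-cut edges: HubB→Y1 (3), Jct2→Y3 (6), Jct3→Y3 (4); capacity 3 + 6 + 4 = 13.
This cut is saturated, so no flow can exceed 13.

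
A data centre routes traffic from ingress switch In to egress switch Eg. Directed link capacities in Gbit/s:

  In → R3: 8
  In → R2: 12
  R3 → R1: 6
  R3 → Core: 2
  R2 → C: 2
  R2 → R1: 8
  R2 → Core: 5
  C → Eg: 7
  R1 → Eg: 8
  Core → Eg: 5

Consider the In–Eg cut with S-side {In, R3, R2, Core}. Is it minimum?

No — its capacity is 21, but the minimum cut has capacity 15.

Given cut capacity: 6 + 2 + 8 + 5 = 21.
Augment In→R3→R1→Eg: bottleneck 6, flow now 6.
Augment In→R3→Core→Eg: bottleneck 2, flow now 8.
Augment In→R2→C→Eg: bottleneck 2, flow now 10.
Augment In→R2→R1→Eg: bottleneck 2, flow now 12.
Augment In→R2→Core→Eg: bottleneck 3, flow now 15.
No augmenting path remains; maximum flow = 15.
In the residual graph, reachable from In: {In, R3, R2, R1, Core}.
Min-cut edges: R2→C (2), R1→Eg (8), Core→Eg (5); capacity 2 + 8 + 5 = 15.
Cut capacity 21 exceeds the max flow 15, so it is not minimum.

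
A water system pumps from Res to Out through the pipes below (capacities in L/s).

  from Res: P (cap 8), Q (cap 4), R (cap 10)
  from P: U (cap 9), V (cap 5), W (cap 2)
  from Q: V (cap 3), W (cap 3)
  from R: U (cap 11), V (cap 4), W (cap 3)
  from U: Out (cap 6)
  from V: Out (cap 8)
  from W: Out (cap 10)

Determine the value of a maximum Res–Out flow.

22

Augment Res→P→U→Out: bottleneck 6, flow now 6.
Augment Res→P→V→Out: bottleneck 2, flow now 8.
Augment Res→Q→V→Out: bottleneck 3, flow now 11.
Augment Res→Q→W→Out: bottleneck 1, flow now 12.
Augment Res→R→V→Out: bottleneck 3, flow now 15.
Augment Res→R→W→Out: bottleneck 3, flow now 18.
Augment Res→R→U→P→W→Out: bottleneck 2, flow now 20. (uses reverse residual edge)
Augment Res→R→V→Q→W→Out: bottleneck 1, flow now 21. (uses reverse residual edge)
Augment Res→R→U→P→V→Q→W→Out: bottleneck 1, flow now 22. (uses reverse residual edge)
No augmenting path remains; maximum flow = 22.
In the residual graph, reachable from Res: {Res}.
Min-cut edges: Res→P (8), Res→Q (4), Res→R (10); capacity 8 + 4 + 10 = 22.
This cut is saturated, so no flow can exceed 22.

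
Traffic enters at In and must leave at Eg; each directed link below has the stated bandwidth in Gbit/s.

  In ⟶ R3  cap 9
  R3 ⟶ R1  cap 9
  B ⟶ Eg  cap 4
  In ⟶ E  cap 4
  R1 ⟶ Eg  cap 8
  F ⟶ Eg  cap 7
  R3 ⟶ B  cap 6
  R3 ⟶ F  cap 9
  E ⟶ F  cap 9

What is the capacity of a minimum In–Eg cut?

13

Augment In→R3→B→Eg: bottleneck 4, flow now 4.
Augment In→R3→R1→Eg: bottleneck 5, flow now 9.
Augment In→E→F→Eg: bottleneck 4, flow now 13.
No augmenting path remains; maximum flow = 13.
By max-flow min-cut, the minimum cut capacity equals the max flow.
In the residual graph, reachable from In: {In}.
Min-cut edges: In→R3 (9), In→E (4); capacity 9 + 4 = 13.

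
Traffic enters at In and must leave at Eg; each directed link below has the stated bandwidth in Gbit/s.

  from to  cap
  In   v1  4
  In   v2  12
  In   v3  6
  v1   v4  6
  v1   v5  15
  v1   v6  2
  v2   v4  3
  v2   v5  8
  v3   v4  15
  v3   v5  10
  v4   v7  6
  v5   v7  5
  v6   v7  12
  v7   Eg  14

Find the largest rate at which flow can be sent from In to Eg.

13

Augment In→v1→v4→v7→Eg: bottleneck 4, flow now 4.
Augment In→v2→v4→v7→Eg: bottleneck 2, flow now 6.
Augment In→v2→v5→v7→Eg: bottleneck 5, flow now 11.
Augment In→v2→v4→v1→v6→v7→Eg: bottleneck 1, flow now 12. (uses reverse residual edge)
Augment In→v3→v4→v1→v6→v7→Eg: bottleneck 1, flow now 13. (uses reverse residual edge)
No augmenting path remains; maximum flow = 13.
In the residual graph, reachable from In: {In, v1, v2, v3, v4, v5}.
Min-cut edges: v1→v6 (2), v4→v7 (6), v5→v7 (5); capacity 2 + 6 + 5 = 13.
This cut is saturated, so no flow can exceed 13.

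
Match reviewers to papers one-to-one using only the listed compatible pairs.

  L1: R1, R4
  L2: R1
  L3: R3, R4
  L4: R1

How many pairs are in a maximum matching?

Unit-capacity flow: source→left, listed edges, right→sink; max matching = max flow.
Augmenting path L1→R1 (+1); matched 1.
Augmenting path L3→R3 (+1); matched 2.
Augmenting path L2→R1→L1→R4 (+1); matched 3.
No augmenting path remains; maximum matching = 3.
König certificate: {L1, L3, R1} is a vertex cover of size 3 (every listed pair touches it), so no matching can be larger.

3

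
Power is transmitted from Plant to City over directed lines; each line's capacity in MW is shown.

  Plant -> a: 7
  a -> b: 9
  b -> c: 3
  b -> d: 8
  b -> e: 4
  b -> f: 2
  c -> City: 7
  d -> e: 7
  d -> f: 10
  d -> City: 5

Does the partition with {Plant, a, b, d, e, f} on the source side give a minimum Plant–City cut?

No — its capacity is 8, but the minimum cut has capacity 7.

Given cut capacity: 3 + 5 = 8.
Augment Plant→a→b→c→City: bottleneck 3, flow now 3.
Augment Plant→a→b→d→City: bottleneck 4, flow now 7.
No augmenting path remains; maximum flow = 7.
In the residual graph, reachable from Plant: {Plant}.
Min-cut edges: Plant→a (7); capacity 7 = 7.
Cut capacity 8 exceeds the max flow 7, so it is not minimum.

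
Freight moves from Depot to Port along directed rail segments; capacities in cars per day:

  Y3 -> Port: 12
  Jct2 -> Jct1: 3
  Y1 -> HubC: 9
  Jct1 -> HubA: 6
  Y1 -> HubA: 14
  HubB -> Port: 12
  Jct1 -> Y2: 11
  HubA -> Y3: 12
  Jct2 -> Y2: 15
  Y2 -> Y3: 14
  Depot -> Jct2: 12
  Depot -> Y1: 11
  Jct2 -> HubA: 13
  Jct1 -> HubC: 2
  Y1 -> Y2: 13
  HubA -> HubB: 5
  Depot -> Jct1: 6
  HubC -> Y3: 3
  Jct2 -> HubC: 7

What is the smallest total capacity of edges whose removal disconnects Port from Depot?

17

Augment Depot→Jct1→HubC→Y3→Port: bottleneck 2, flow now 2.
Augment Depot→Jct1→Y2→Y3→Port: bottleneck 4, flow now 6.
Augment Depot→Jct2→HubC→Y3→Port: bottleneck 1, flow now 7.
Augment Depot→Jct2→Y2→Y3→Port: bottleneck 5, flow now 12.
Augment Depot→Jct2→HubA→HubB→Port: bottleneck 5, flow now 17.
No augmenting path remains; maximum flow = 17.
By max-flow min-cut, the minimum cut capacity equals the max flow.
In the residual graph, reachable from Depot: {Depot, Jct1, Jct2, Y1, HubC, Y2, HubA, Y3}.
Min-cut edges: HubA→HubB (5), Y3→Port (12); capacity 5 + 12 = 17.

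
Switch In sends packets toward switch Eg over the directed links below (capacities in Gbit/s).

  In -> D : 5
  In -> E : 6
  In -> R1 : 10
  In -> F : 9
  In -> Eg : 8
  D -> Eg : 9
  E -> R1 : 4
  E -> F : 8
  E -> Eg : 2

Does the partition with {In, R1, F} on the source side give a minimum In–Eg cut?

No — its capacity is 19, but the minimum cut has capacity 15.

Given cut capacity: 5 + 6 + 8 = 19.
Augment In→Eg: bottleneck 8, flow now 8.
Augment In→D→Eg: bottleneck 5, flow now 13.
Augment In→E→Eg: bottleneck 2, flow now 15.
No augmenting path remains; maximum flow = 15.
In the residual graph, reachable from In: {In, E, R1, F}.
Min-cut edges: In→D (5), In→Eg (8), E→Eg (2); capacity 5 + 8 + 2 = 15.
Cut capacity 19 exceeds the max flow 15, so it is not minimum.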